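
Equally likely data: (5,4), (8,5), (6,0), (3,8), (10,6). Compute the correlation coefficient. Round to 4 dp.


Cov(X,Y) = -0.6400, Var(X) = 5.8400, Var(Y) = 7.0400
rho = Cov/(sqrt(VarX)*sqrt(VarY)) = -0.0998

-0.0998


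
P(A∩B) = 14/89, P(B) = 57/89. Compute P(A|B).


P(A|B) = P(A∩B)/P(B) = (14/89)/(57/89) = 14/57

14/57


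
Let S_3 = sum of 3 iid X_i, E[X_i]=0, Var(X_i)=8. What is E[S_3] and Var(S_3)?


E[S_n] = n*mu = 3*0 = 0
Var(S_n) = n*sigma^2 = 3*8 = 24

E[S_3]=0, Var(S_3)=24


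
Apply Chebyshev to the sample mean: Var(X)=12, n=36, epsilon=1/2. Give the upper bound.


Var(Xbar) = Var(X)/n = 12/36
Chebyshev: P(|Xbar-mu| >= 1/2) <= Var(Xbar)/(1/2)^2 = (1/3)/(1/4) = 4/3
Bound exceeds 1, so trivial bound: 1

1


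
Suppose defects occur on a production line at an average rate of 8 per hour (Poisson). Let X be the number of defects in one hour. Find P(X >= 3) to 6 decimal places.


P(X>=3) = 1 - P(X<=2) = 1 - (e^(-8)*8^0/0! + e^(-8)*8^1/1! + e^(-8)*8^2/2!)
≈ 1 - (0.0003354626 + 0.0026837010 + 0.0107348041)
= 1 - 0.0137539677 = 0.9862460323
≈ 0.986246

0.986246


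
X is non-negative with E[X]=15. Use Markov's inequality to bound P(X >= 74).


Markov: P(X >= a) <= E[X]/a
P(X >= 74) <= 15/74

15/74


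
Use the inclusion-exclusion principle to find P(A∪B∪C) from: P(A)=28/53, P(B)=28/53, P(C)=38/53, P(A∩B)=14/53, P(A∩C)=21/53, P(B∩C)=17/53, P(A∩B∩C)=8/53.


P(A∪B∪C) = P(A)+P(B)+P(C) - P(AB)-P(AC)-P(BC) + P(ABC)
= 28/53+28/53+38/53 - 14/53-21/53-17/53 + 8/53
= 50/53

50/53


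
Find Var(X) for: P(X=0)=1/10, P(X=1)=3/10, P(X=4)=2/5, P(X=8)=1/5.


E[X] = 7/2, E[X^2] = 39/2
Var(X) = E[X^2] - (E[X])^2 = 39/2 - (7/2)^2 = 29/4

29/4


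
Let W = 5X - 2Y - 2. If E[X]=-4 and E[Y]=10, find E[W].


E[5X - 2Y - 2] = 5*E[X] - 2*E[Y] - 2
= (5)*(-4) + (-2)*(10) + (-2)
= -20 - 20 - 2 = -42

-42


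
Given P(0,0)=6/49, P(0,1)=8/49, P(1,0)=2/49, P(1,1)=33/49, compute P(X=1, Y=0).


Read from table: P(X=1, Y=0) = 2/49

2/49


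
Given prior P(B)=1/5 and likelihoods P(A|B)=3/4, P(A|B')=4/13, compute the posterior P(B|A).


P(A) = P(A|B)P(B) + P(A|B')P(B') = 3/4*1/5 + 4/13*4/5 = 103/260
P(B|A) = P(A|B)P(B)/P(A) = (3/20)/(103/260) = 39/103

39/103


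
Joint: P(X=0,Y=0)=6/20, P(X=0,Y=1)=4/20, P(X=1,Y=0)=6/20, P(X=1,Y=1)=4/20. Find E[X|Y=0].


P(Y=0) = 12/20
E[X|Y=0] = (0*6 + 1*6)/12 = 6/12 = 1/2

1/2


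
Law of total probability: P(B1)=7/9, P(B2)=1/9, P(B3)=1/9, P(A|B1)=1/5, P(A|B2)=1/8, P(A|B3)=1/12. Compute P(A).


P(A) = P(A|B1)P(B1) + P(A|B2)P(B2) + P(A|B3)P(B3)
= 1/5*7/9 + 1/8*1/9 + 1/12*1/9
= 7/45 + 1/72 + 1/108 = 193/1080

193/1080


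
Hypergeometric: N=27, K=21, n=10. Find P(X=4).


P(X=4) = C(21,4)*C(6,6) / C(27,10)
= 5985*1 / 8436285
= 5985/8436285 = 7/9867

7/9867


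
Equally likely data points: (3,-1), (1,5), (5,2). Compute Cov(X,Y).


E[X]=3, E[Y]=2, E[XY]=4
Cov(X,Y) = E[XY] - E[X]E[Y] = 4 - 3*2 = -2

-2


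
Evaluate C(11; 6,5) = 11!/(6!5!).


11! = 39916800
Denominator: 6!=720 * 5!=120
Coefficient = 39916800 / 86400 = 462

462


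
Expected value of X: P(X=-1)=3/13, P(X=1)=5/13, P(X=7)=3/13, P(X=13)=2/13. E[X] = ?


E[X] = sum(x * P(x))
= -1*3/13 + 1*5/13 + 7*3/13 + 13*2/13
= 49/13

49/13


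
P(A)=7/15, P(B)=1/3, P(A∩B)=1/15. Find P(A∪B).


P(A∪B) = P(A) + P(B) - P(A∩B)
= 7/15 + 1/3 - 1/15 = 11/15

11/15


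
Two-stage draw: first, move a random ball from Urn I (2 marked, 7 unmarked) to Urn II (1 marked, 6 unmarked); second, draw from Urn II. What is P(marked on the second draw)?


P(transfer marked) = 2/9; P(transfer unmarked) = 7/9
If marked transferred: Urn II has 2 marked of 8, so P(marked|marked moved) = 1/4
If unmarked transferred: Urn II has 1 marked of 8, so P(marked|unmarked moved) = 1/8
By total probability: P(marked) = 2/9*1/4 + 7/9*1/8 = 11/72

11/72


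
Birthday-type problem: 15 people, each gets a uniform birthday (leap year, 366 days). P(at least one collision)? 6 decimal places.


P(all different) = prod((366-i)/366 for i=0..14) = 0.747702
P(at least one match) = 1 - 0.747702 = 0.252298

0.252298


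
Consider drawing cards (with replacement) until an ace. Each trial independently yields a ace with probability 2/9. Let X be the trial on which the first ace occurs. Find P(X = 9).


P(X=9) = (1-p)^8 * p = (7/9)^8 * 2/9
= 5764801/43046721 * 2/9 = 11529602/387420489

11529602/387420489


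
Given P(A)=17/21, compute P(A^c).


P(A') = 1 - P(A) = 1 - 17/21 = 4/21

4/21


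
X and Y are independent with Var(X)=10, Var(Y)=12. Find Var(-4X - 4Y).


Independence => Cov(X,Y)=0
Var(-4X - 4Y) = (-4)^2*Var(X) + (-4)^2*Var(Y)
= 16*10 + 16*12 = 352

352


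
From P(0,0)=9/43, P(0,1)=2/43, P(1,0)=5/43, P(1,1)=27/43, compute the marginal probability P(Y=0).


P(Y=0) = P(0,0)+P(1,0) = 9/43 + 5/43 = 14/43

14/43


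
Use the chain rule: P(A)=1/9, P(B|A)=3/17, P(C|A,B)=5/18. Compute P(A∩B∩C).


P(A∩B∩C) = P(A) * P(B|A) * P(C|A∩B)
= 1/9 * 3/17 * 5/18
= 1/51 * 5/18 = 5/918

5/918


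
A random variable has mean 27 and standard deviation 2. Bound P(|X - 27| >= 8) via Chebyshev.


k = 8/2 = 4
Chebyshev: P(|X-mu| >= k*sigma) <= 1/k^2 = 1/4^2 = 1/16

1/16


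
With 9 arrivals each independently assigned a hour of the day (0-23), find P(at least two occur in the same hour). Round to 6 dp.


P(all different) = prod((24-i)/24 for i=0..8) = 0.179599
P(at least one match) = 1 - 0.179599 = 0.820401

0.820401


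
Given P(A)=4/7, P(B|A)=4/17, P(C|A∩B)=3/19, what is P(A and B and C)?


P(A∩B∩C) = P(A) * P(B|A) * P(C|A∩B)
= 4/7 * 4/17 * 3/19
= 16/119 * 3/19 = 48/2261

48/2261


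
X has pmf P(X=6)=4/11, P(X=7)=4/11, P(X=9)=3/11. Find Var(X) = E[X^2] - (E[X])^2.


E[X] = 79/11, E[X^2] = 53
Var(X) = E[X^2] - (E[X])^2 = 53 - (79/11)^2 = 172/121

172/121


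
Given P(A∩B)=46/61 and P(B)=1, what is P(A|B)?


P(A|B) = P(A∩B)/P(B) = (46/61)/(61/61) = 46/61

46/61


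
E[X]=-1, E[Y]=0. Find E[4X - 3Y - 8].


E[4X - 3Y - 8] = 4*E[X] - 3*E[Y] - 8
= (4)*(-1) + (-3)*(0) + (-8)
= -4 + 0 - 8 = -12

-12


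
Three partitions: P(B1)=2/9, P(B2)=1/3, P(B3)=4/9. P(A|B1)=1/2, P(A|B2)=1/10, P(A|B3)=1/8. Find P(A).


P(A) = P(A|B1)P(B1) + P(A|B2)P(B2) + P(A|B3)P(B3)
= 1/2*2/9 + 1/10*1/3 + 1/8*4/9
= 1/9 + 1/30 + 1/18 = 1/5

1/5


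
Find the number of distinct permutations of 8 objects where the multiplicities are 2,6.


8! = 40320
Denominator: 2!=2 * 6!=720
Coefficient = 40320 / 1440 = 28

28


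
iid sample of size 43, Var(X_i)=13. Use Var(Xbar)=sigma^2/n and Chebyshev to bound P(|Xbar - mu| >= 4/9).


Var(Xbar) = Var(X)/n = 13/43
Chebyshev: P(|Xbar-mu| >= 4/9) <= Var(Xbar)/(4/9)^2 = (13/43)/(16/81) = 1053/688
Bound exceeds 1, so trivial bound: 1

1


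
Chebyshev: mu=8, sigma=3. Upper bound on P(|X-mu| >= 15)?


k = 15/3 = 5
Chebyshev: P(|X-mu| >= k*sigma) <= 1/k^2 = 1/5^2 = 1/25

1/25


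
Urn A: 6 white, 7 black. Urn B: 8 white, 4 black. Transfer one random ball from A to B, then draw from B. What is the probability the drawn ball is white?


P(transfer white) = 6/13; P(transfer black) = 7/13
If white transferred: Urn II has 9 white of 13, so P(white|white moved) = 9/13
If black transferred: Urn II has 8 white of 13, so P(white|black moved) = 8/13
By total probability: P(white) = 6/13*9/13 + 7/13*8/13 = 110/169

110/169


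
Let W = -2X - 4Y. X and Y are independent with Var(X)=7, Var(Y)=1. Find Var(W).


Independence => Cov(X,Y)=0
Var(-2X - 4Y) = (-2)^2*Var(X) + (-4)^2*Var(Y)
= 4*7 + 16*1 = 44

44


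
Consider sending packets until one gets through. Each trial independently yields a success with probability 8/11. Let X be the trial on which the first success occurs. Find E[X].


For geometric (trials until first success), E[X] = 1/p = 1/(8/11) = 11/8

11/8


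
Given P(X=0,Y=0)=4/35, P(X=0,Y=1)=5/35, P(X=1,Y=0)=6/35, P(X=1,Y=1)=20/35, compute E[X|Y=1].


P(Y=1) = 25/35
E[X|Y=1] = (0*5 + 1*20)/25 = 20/25 = 4/5

4/5


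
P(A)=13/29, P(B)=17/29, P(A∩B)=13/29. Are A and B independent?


P(A)*P(B) = 13/29*17/29 = 221/841
P(A∩B) = 13/29 != 221/841, so not independent

No, A and B are not independent


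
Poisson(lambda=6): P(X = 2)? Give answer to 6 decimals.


P(X=2) = e^(-6) * 6^2 / 2!
≈ 0.002478752177 * 36 / 2
≈ 0.044618

0.044618


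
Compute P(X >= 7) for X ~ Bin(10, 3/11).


P(X>=7) = P(X=7) + P(X=8) + P(X=9) + P(X=10)
= 134369280/25937424601 + 18895680/25937424601 + 1574640/25937424601 + 59049/25937424601
= 154898649/25937424601

154898649/25937424601


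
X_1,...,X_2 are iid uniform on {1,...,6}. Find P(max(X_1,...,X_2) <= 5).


P(max <= 5) = P(all X_i <= 5) = (P(X_1 <= 5))^2
= (5/6)^2 = 25/36

25/36


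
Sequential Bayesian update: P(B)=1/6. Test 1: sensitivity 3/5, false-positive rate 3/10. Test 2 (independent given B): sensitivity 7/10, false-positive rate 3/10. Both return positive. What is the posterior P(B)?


After test 1: P(+) = 3/5*1/6 + 3/10*5/6 = 7/20
P(B|+) = (1/10)/(7/20) = 2/7
After test 2 (use post1 as new prior): P(+) = 7/10*2/7 + 3/10*5/7 = 29/70
P(B|+,+) = (1/5)/(29/70) = 14/29

14/29


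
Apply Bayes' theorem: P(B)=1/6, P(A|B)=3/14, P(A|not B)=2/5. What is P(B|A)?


P(A) = P(A|B)P(B) + P(A|B')P(B') = 3/14*1/6 + 2/5*5/6 = 31/84
P(B|A) = P(A|B)P(B)/P(A) = (1/28)/(31/84) = 3/31

3/31


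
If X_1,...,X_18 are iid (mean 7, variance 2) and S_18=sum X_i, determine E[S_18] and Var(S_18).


E[S_n] = n*mu = 18*7 = 126
Var(S_n) = n*sigma^2 = 18*2 = 36

E[S_18]=126, Var(S_18)=36


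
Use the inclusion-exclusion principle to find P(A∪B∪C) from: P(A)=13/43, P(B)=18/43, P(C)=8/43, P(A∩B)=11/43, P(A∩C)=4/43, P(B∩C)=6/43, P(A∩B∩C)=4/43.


P(A∪B∪C) = P(A)+P(B)+P(C) - P(AB)-P(AC)-P(BC) + P(ABC)
= 13/43+18/43+8/43 - 11/43-4/43-6/43 + 4/43
= 22/43

22/43


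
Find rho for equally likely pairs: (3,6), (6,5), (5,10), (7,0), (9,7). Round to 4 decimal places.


Cov(X,Y) = -1.4000, Var(X) = 4.0000, Var(Y) = 10.6400
rho = Cov/(sqrt(VarX)*sqrt(VarY)) = -0.2146

-0.2146


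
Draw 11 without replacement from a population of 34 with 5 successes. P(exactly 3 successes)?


P(X=3) = C(5,3)*C(29,8) / C(34,11)
= 10*4292145 / 286097760
= 42921450/286097760 = 1265/8432

1265/8432


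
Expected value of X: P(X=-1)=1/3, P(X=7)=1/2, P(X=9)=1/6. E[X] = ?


E[X] = sum(x * P(x))
= -1*1/3 + 7*1/2 + 9*1/6
= 14/3

14/3


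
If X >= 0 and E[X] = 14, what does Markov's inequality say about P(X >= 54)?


Markov: P(X >= a) <= E[X]/a
P(X >= 54) <= 14/54 = 7/27

7/27


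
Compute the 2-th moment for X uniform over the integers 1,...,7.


E[X^2] = (1/7) * sum(x^2 for x=1..7)
= 140/7 = 20

20


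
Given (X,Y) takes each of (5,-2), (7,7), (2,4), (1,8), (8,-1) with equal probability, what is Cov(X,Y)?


E[X]=23/5, E[Y]=16/5, E[XY]=47/5
Cov(X,Y) = E[XY] - E[X]E[Y] = 47/5 - 23/5*16/5 = -133/25

-133/25


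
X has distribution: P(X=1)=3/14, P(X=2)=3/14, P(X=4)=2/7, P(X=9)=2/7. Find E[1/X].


E[1/X] = sum(g(x)*P(x))
= 1*3/14 + 1/2*3/14 + 1/4*2/7 + 1/9*2/7
= 107/252

107/252


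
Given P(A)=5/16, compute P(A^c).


P(A') = 1 - P(A) = 1 - 5/16 = 11/16

11/16


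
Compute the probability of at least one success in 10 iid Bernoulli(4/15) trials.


P(at least one) = 1 - P(none)
P(none) = (1 - 4/15)^10 = (11/15)^10 = 25937424601/576650390625
P(at least one) = 1 - 25937424601/576650390625 = 550712966024/576650390625

550712966024/576650390625


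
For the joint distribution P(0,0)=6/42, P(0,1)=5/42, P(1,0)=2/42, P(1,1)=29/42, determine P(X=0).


P(X=0) = P(0,0)+P(0,1) = 6/42 + 5/42 = 11/42

11/42


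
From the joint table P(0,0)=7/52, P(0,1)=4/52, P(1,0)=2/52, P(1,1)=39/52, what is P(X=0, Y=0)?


Read from table: P(X=0, Y=0) = 7/52

7/52


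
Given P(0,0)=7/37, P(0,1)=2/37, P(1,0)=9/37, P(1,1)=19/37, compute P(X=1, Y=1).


Read from table: P(X=1, Y=1) = 19/37

19/37


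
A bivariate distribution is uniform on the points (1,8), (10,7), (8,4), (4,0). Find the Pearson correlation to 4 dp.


Cov(X,Y) = 0.1875, Var(X) = 12.1875, Var(Y) = 9.6875
rho = Cov/(sqrt(VarX)*sqrt(VarY)) = 0.0173

0.0173


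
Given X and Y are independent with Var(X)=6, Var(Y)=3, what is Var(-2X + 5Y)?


Independence => Cov(X,Y)=0
Var(-2X + 5Y) = (-2)^2*Var(X) + 5^2*Var(Y)
= 4*6 + 25*3 = 99

99


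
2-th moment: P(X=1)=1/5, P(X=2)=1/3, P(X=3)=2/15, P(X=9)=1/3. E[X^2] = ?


E[X^2] = sum(x^2 * P(x))
= 1*1/5 + 4*1/3 + 9*2/15 + 81*1/3
= 446/15

446/15


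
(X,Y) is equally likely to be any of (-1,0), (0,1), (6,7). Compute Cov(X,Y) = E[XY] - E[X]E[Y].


E[X]=5/3, E[Y]=8/3, E[XY]=14
Cov(X,Y) = E[XY] - E[X]E[Y] = 14 - 5/3*8/3 = 86/9

86/9


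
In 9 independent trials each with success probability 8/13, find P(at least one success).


P(at least one) = 1 - P(none)
P(none) = (1 - 8/13)^9 = (5/13)^9 = 1953125/10604499373
P(at least one) = 1 - 1953125/10604499373 = 10602546248/10604499373

10602546248/10604499373


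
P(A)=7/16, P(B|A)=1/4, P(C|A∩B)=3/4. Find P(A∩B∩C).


P(A∩B∩C) = P(A) * P(B|A) * P(C|A∩B)
= 7/16 * 1/4 * 3/4
= 7/64 * 3/4 = 21/256

21/256


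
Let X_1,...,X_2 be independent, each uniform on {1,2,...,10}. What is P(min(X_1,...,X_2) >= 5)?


P(min >= 5) = P(all X_i >= 5) = (P(X_1 >= 5))^2
= (6/10)^2 = (3/5)^2 = 9/25

9/25


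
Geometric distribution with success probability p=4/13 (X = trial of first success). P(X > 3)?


P(X > 3) = P(first 3 trials all fail) = (1-p)^3 = (9/13)^3 = 729/2197

729/2197


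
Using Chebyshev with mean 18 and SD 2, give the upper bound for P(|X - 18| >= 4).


k = 4/2 = 2
Chebyshev: P(|X-mu| >= k*sigma) <= 1/k^2 = 1/2^2 = 1/4

1/4


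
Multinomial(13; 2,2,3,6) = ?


13! = 6227020800
Denominator: 2!=2 * 2!=2 * 3!=6 * 6!=720
Coefficient = 6227020800 / 17280 = 360360

360360


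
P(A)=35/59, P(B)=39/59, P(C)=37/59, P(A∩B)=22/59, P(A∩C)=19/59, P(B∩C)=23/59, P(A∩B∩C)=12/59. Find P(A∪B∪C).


P(A∪B∪C) = P(A)+P(B)+P(C) - P(AB)-P(AC)-P(BC) + P(ABC)
= 35/59+39/59+37/59 - 22/59-19/59-23/59 + 12/59
= 1

1


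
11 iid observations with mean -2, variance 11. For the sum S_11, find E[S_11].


E[S_n] = n*E[X_1] = 11*-2 = -22

-22


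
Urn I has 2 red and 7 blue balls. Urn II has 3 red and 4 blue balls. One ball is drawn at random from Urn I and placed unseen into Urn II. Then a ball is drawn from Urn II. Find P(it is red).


P(transfer red) = 2/9; P(transfer blue) = 7/9
If red transferred: Urn II has 4 red of 8, so P(red|red moved) = 1/2
If blue transferred: Urn II has 3 red of 8, so P(red|blue moved) = 3/8
By total probability: P(red) = 2/9*1/2 + 7/9*3/8 = 29/72

29/72


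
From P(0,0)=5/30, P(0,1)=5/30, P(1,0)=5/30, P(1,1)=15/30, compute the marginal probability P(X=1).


P(X=1) = P(1,0)+P(1,1) = 5/30 + 15/30 = 20/30 = 2/3

2/3


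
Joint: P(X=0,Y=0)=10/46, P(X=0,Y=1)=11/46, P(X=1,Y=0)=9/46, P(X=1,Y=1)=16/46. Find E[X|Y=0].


P(Y=0) = 19/46
E[X|Y=0] = (0*10 + 1*9)/19 = 9/19

9/19


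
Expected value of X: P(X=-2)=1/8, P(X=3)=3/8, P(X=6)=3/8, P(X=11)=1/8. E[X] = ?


E[X] = sum(x * P(x))
= -2*1/8 + 3*3/8 + 6*3/8 + 11*1/8
= 9/2

9/2


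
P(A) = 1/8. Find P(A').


P(A') = 1 - P(A) = 1 - 1/8 = 7/8

7/8


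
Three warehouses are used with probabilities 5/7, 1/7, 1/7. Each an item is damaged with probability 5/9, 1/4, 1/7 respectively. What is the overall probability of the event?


P(A) = P(A|B1)P(B1) + P(A|B2)P(B2) + P(A|B3)P(B3)
= 5/9*5/7 + 1/4*1/7 + 1/7*1/7
= 25/63 + 1/28 + 1/49 = 799/1764

799/1764


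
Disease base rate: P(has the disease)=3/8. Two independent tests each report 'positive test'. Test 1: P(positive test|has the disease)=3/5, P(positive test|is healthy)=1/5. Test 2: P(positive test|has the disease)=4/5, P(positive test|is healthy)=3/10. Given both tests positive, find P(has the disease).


After test 1: P(+) = 3/5*3/8 + 1/5*5/8 = 7/20
P(B|+) = (9/40)/(7/20) = 9/14
After test 2 (use post1 as new prior): P(+) = 4/5*9/14 + 3/10*5/14 = 87/140
P(B|+,+) = (18/35)/(87/140) = 24/29

24/29


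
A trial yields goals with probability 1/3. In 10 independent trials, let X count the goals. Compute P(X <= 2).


P(X<=2) = P(X=0) + P(X=1) + P(X=2)
= 1024/59049 + 5120/59049 + 1280/6561
= 5888/19683

5888/19683


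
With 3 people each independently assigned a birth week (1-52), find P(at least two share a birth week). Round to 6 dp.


P(all different) = prod((52-i)/52 for i=0..2) = 0.943047
P(at least one match) = 1 - 0.943047 = 0.056953

0.056953


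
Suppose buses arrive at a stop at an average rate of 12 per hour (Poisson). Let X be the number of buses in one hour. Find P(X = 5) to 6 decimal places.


P(X=5) = e^(-12) * 12^5 / 5!
≈ 0.000006144212353 * 248832 / 120
≈ 0.012741

0.012741


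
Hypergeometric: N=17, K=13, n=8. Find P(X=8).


P(X=8) = C(13,8)*C(4,0) / C(17,8)
= 1287*1 / 24310
= 1287/24310 = 9/170

9/170


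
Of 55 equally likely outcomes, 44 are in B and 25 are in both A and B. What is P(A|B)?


P(A|B) = P(A∩B)/P(B) = (25/55)/(44/55) = 25/44

25/44


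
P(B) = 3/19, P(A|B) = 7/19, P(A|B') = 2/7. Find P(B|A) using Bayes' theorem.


P(A) = P(A|B)P(B) + P(A|B')P(B') = 7/19*3/19 + 2/7*16/19 = 755/2527
P(B|A) = P(A|B)P(B)/P(A) = (21/361)/(755/2527) = 147/755

147/755


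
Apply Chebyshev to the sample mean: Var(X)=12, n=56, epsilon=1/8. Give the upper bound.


Var(Xbar) = Var(X)/n = 12/56
Chebyshev: P(|Xbar-mu| >= 1/8) <= Var(Xbar)/(1/8)^2 = (3/14)/(1/64) = 96/7
Bound exceeds 1, so trivial bound: 1

1


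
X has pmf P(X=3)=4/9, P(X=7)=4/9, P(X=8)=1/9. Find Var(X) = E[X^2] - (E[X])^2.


E[X] = 16/3, E[X^2] = 296/9
Var(X) = E[X^2] - (E[X])^2 = 296/9 - (16/3)^2 = 40/9

40/9


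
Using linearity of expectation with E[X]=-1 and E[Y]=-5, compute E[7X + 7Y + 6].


E[7X + 7Y + 6] = 7*E[X] + 7*E[Y] + 6
= (7)*(-1) + (7)*(-5) + (6)
= -7 - 35 + 6 = -36

-36


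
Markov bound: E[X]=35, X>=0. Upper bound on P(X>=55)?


Markov: P(X >= a) <= E[X]/a
P(X >= 55) <= 35/55 = 7/11

7/11


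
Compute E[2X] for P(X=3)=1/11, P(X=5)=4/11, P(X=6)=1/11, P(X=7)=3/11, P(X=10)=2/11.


E[2X] = sum(g(x)*P(x))
= 6*1/11 + 10*4/11 + 12*1/11 + 14*3/11 + 20*2/11
= 140/11

140/11


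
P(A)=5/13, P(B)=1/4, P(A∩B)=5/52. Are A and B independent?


P(A)*P(B) = 5/13*1/4 = 5/52
P(A∩B) = 5/52, which equals P(A)P(B), so independent

Yes, A and B are independent


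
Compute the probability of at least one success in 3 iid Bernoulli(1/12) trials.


P(at least one) = 1 - P(none)
P(none) = (1 - 1/12)^3 = (11/12)^3 = 1331/1728
P(at least one) = 1 - 1331/1728 = 397/1728

397/1728


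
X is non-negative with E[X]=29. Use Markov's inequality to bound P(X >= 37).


Markov: P(X >= a) <= E[X]/a
P(X >= 37) <= 29/37

29/37


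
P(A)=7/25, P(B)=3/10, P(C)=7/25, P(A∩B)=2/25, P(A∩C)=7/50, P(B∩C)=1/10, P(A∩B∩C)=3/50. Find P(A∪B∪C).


P(A∪B∪C) = P(A)+P(B)+P(C) - P(AB)-P(AC)-P(BC) + P(ABC)
= 7/25+3/10+7/25 - 2/25-7/50-1/10 + 3/50
= 3/5

3/5


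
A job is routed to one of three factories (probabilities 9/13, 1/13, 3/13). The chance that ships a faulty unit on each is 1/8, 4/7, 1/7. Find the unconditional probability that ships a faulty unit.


P(A) = P(A|B1)P(B1) + P(A|B2)P(B2) + P(A|B3)P(B3)
= 1/8*9/13 + 4/7*1/13 + 1/7*3/13
= 9/104 + 4/91 + 3/91 = 17/104

17/104


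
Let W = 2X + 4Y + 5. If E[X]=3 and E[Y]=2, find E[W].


E[2X + 4Y + 5] = 2*E[X] + 4*E[Y] + 5
= (2)*(3) + (4)*(2) + (5)
= 6 + 8 + 5 = 19

19


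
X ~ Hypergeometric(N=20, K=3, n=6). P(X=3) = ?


P(X=3) = C(3,3)*C(17,3) / C(20,6)
= 1*680 / 38760
= 680/38760 = 1/57

1/57


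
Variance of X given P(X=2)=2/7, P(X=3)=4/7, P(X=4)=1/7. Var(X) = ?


E[X] = 20/7, E[X^2] = 60/7
Var(X) = E[X^2] - (E[X])^2 = 60/7 - (20/7)^2 = 20/49

20/49


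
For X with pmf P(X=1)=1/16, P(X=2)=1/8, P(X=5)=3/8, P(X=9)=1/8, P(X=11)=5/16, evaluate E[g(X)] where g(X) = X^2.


E[X^2] = sum(g(x)*P(x))
= 1*1/16 + 4*1/8 + 25*3/8 + 81*1/8 + 121*5/16
= 463/8

463/8


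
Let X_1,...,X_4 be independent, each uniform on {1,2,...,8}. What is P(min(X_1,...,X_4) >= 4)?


P(min >= 4) = P(all X_i >= 4) = (P(X_1 >= 4))^4
= (5/8)^4 = 625/4096

625/4096


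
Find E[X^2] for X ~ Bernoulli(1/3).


For Bernoulli: X in {0,1}
E[X^2] = 0^2*(1-1/3) + 1^2*1/3 = 1/3

1/3


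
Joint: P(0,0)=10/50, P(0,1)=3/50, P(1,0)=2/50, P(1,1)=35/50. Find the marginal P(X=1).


P(X=1) = P(1,0)+P(1,1) = 2/50 + 35/50 = 37/50

37/50


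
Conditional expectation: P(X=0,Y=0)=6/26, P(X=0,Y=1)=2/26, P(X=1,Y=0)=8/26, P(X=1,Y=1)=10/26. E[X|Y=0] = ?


P(Y=0) = 14/26
E[X|Y=0] = (0*6 + 1*8)/14 = 8/14 = 4/7

4/7


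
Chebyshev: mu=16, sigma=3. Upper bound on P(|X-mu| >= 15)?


k = 15/3 = 5
Chebyshev: P(|X-mu| >= k*sigma) <= 1/k^2 = 1/5^2 = 1/25

1/25


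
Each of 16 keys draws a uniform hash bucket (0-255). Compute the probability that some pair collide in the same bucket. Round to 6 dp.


P(all different) = prod((256-i)/256 for i=0..15) = 0.619708
P(at least one match) = 1 - 0.619708 = 0.380292

0.380292


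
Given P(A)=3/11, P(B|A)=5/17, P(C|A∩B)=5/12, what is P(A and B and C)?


P(A∩B∩C) = P(A) * P(B|A) * P(C|A∩B)
= 3/11 * 5/17 * 5/12
= 15/187 * 5/12 = 25/748

25/748


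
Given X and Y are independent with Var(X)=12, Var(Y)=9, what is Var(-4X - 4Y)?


Independence => Cov(X,Y)=0
Var(-4X - 4Y) = (-4)^2*Var(X) + (-4)^2*Var(Y)
= 16*12 + 16*9 = 336

336


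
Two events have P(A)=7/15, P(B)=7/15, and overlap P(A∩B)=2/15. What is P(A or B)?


P(A∪B) = P(A) + P(B) - P(A∩B)
= 7/15 + 7/15 - 2/15 = 4/5

4/5


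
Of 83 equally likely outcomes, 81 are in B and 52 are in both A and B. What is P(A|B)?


P(A|B) = P(A∩B)/P(B) = (52/83)/(81/83) = 52/81

52/81


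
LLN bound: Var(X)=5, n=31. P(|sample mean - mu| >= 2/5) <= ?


Var(Xbar) = Var(X)/n = 5/31
Chebyshev: P(|Xbar-mu| >= 2/5) <= Var(Xbar)/(2/5)^2 = (5/31)/(4/25) = 125/124
Bound exceeds 1, so trivial bound: 1

1


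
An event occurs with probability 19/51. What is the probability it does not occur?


P(A') = 1 - P(A) = 1 - 19/51 = 32/51

32/51


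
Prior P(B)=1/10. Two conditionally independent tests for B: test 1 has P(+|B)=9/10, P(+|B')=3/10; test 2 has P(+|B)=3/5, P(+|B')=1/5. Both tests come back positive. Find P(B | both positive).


After test 1: P(+) = 9/10*1/10 + 3/10*9/10 = 9/25
P(B|+) = (9/100)/(9/25) = 1/4
After test 2 (use post1 as new prior): P(+) = 3/5*1/4 + 1/5*3/4 = 3/10
P(B|+,+) = (3/20)/(3/10) = 1/2

1/2


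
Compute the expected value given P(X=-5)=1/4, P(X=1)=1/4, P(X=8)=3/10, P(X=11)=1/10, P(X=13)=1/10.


E[X] = sum(x * P(x))
= -5*1/4 + 1*1/4 + 8*3/10 + 11*1/10 + 13*1/10
= 19/5

19/5


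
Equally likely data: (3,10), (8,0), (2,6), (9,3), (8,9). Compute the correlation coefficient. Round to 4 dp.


Cov(X,Y) = -5.4000, Var(X) = 8.4000, Var(Y) = 13.8400
rho = Cov/(sqrt(VarX)*sqrt(VarY)) = -0.5008

-0.5008


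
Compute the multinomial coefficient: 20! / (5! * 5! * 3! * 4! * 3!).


20! = 2432902008176640000
Denominator: 5!=120 * 5!=120 * 3!=6 * 4!=24 * 3!=6
Coefficient = 2432902008176640000 / 12441600 = 195545750400

195545750400


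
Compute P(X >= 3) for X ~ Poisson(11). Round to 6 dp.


P(X>=3) = 1 - P(X<=2) = 1 - (e^(-11)*11^0/0! + e^(-11)*11^1/1! + e^(-11)*11^2/2!)
≈ 1 - (0.0000167017 + 0.0001837187 + 0.0010104529)
= 1 - 0.0012108733 = 0.9987891267
≈ 0.998789

0.998789


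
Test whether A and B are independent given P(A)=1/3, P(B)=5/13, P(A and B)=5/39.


P(A)*P(B) = 1/3*5/13 = 5/39
P(A∩B) = 5/39, which equals P(A)P(B), so independent

Yes, A and B are independent


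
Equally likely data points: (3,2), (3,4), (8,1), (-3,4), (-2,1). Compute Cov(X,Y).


E[X]=9/5, E[Y]=12/5, E[XY]=12/5
Cov(X,Y) = E[XY] - E[X]E[Y] = 12/5 - 9/5*12/5 = -48/25

-48/25


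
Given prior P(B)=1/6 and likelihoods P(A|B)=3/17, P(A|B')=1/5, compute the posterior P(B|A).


P(A) = P(A|B)P(B) + P(A|B')P(B') = 3/17*1/6 + 1/5*5/6 = 10/51
P(B|A) = P(A|B)P(B)/P(A) = (1/34)/(10/51) = 3/20

3/20


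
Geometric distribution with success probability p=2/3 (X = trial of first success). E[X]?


For geometric (trials until first success), E[X] = 1/p = 1/(2/3) = 3/2

3/2


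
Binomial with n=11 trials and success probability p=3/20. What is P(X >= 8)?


P(X>=8) = P(X=8) + P(X=9) + P(X=10) + P(X=11)
= 1063728369/40960000000000 + 62572257/40960000000000 + 11042163/204800000000000 + 177147/204800000000000
= 141068061/5120000000000

141068061/5120000000000


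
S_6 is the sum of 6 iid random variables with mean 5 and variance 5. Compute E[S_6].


E[S_n] = n*E[X_1] = 6*5 = 30

30


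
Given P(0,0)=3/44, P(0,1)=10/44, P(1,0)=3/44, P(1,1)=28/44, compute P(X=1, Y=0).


Read from table: P(X=1, Y=0) = 3/44

3/44


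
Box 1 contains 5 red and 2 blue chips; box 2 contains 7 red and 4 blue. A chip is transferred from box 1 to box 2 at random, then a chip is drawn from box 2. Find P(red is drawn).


P(transfer red) = 5/7; P(transfer blue) = 2/7
If red transferred: Urn II has 8 red of 12, so P(red|red moved) = 2/3
If blue transferred: Urn II has 7 red of 12, so P(red|blue moved) = 7/12
By total probability: P(red) = 5/7*2/3 + 2/7*7/12 = 9/14

9/14


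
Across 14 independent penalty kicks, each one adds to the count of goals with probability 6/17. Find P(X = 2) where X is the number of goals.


P(X=2) = C(14,2) * p^2 * (1-p)^12
= 91 * 36/289 * 3138428376721/582622237229761
= 10281491362137996/168377826559400929

10281491362137996/168377826559400929


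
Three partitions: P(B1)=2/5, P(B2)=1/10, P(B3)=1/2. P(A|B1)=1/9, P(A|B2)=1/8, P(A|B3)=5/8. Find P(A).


P(A) = P(A|B1)P(B1) + P(A|B2)P(B2) + P(A|B3)P(B3)
= 1/9*2/5 + 1/8*1/10 + 5/8*1/2
= 2/45 + 1/80 + 5/16 = 133/360

133/360


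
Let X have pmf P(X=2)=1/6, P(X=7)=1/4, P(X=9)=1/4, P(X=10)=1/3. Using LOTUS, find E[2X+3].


E[2X+3] = sum(g(x)*P(x))
= 7*1/6 + 17*1/4 + 21*1/4 + 23*1/3
= 55/3

55/3


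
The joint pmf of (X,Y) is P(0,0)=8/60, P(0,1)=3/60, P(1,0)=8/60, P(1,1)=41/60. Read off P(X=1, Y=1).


Read from table: P(X=1, Y=1) = 41/60

41/60


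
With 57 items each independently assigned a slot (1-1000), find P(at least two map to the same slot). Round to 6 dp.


P(all different) = prod((1000-i)/1000 for i=0..56) = 0.196531
P(at least one match) = 1 - 0.196531 = 0.803469

0.803469


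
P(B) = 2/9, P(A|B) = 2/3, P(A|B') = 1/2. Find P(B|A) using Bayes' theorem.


P(A) = P(A|B)P(B) + P(A|B')P(B') = 2/3*2/9 + 1/2*7/9 = 29/54
P(B|A) = P(A|B)P(B)/P(A) = (4/27)/(29/54) = 8/29

8/29


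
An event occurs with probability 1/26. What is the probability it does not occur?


P(A') = 1 - P(A) = 1 - 1/26 = 25/26

25/26


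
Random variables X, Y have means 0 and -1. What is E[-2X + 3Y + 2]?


E[-2X + 3Y + 2] = -2*E[X] + 3*E[Y] + 2
= (-2)*(0) + (3)*(-1) + (2)
= 0 - 3 + 2 = -1

-1


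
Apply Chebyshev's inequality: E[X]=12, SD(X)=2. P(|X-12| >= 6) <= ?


k = 6/2 = 3
Chebyshev: P(|X-mu| >= k*sigma) <= 1/k^2 = 1/3^2 = 1/9

1/9


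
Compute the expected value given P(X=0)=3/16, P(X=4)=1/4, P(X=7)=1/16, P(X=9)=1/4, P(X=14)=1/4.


E[X] = sum(x * P(x))
= 0*3/16 + 4*1/4 + 7*1/16 + 9*1/4 + 14*1/4
= 115/16

115/16


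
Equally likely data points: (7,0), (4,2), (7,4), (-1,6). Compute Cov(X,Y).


E[X]=17/4, E[Y]=3, E[XY]=15/2
Cov(X,Y) = E[XY] - E[X]E[Y] = 15/2 - 17/4*3 = -21/4

-21/4


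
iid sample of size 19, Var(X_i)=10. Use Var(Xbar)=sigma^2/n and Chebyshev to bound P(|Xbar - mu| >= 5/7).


Var(Xbar) = Var(X)/n = 10/19
Chebyshev: P(|Xbar-mu| >= 5/7) <= Var(Xbar)/(5/7)^2 = (10/19)/(25/49) = 98/95
Bound exceeds 1, so trivial bound: 1

1


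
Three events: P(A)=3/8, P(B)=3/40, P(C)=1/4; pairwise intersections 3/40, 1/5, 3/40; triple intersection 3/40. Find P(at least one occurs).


P(A∪B∪C) = P(A)+P(B)+P(C) - P(AB)-P(AC)-P(BC) + P(ABC)
= 3/8+3/40+1/4 - 3/40-1/5-3/40 + 3/40
= 17/40

17/40


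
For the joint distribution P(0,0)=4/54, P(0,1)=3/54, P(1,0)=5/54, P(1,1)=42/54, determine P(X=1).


P(X=1) = P(1,0)+P(1,1) = 5/54 + 42/54 = 47/54

47/54


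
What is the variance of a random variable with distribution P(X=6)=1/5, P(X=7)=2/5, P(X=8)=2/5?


E[X] = 36/5, E[X^2] = 262/5
Var(X) = E[X^2] - (E[X])^2 = 262/5 - (36/5)^2 = 14/25

14/25


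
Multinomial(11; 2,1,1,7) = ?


11! = 39916800
Denominator: 2!=2 * 1!=1 * 1!=1 * 7!=5040
Coefficient = 39916800 / 10080 = 3960

3960


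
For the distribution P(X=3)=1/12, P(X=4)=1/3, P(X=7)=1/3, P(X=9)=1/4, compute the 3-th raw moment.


E[X^3] = sum(x^3 * P(x))
= 27*1/12 + 64*1/3 + 343*1/3 + 729*1/4
= 1921/6

1921/6


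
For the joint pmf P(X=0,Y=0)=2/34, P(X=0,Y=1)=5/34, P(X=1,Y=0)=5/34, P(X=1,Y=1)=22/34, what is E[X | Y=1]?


P(Y=1) = 27/34
E[X|Y=1] = (0*5 + 1*22)/27 = 22/27

22/27


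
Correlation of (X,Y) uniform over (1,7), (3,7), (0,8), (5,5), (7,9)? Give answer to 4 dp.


Cov(X,Y) = 0.1600, Var(X) = 6.5600, Var(Y) = 1.7600
rho = Cov/(sqrt(VarX)*sqrt(VarY)) = 0.0471

0.0471


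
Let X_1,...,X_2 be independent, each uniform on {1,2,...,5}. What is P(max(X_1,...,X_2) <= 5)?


P(max <= 5) = P(all X_i <= 5) = (P(X_1 <= 5))^2
= (5/5)^2 = 1^2 = 1

1


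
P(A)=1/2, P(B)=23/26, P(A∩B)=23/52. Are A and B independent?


P(A)*P(B) = 1/2*23/26 = 23/52
P(A∩B) = 23/52, which equals P(A)P(B), so independent

Yes, A and B are independent


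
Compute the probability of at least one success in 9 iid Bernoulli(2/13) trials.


P(at least one) = 1 - P(none)
P(none) = (1 - 2/13)^9 = (11/13)^9 = 2357947691/10604499373
P(at least one) = 1 - 2357947691/10604499373 = 8246551682/10604499373

8246551682/10604499373


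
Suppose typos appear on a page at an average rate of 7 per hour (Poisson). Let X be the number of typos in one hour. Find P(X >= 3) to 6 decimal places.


P(X>=3) = 1 - P(X<=2) = 1 - (e^(-7)*7^0/0! + e^(-7)*7^1/1! + e^(-7)*7^2/2!)
≈ 1 - (0.0009118820 + 0.0063831738 + 0.0223411082)
= 1 - 0.0296361640 = 0.9703638360
≈ 0.970364

0.970364


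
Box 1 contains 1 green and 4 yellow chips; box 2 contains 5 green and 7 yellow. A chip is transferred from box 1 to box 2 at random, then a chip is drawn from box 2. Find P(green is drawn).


P(transfer green) = 1/5; P(transfer yellow) = 4/5
If green transferred: Urn II has 6 green of 13, so P(green|green moved) = 6/13
If yellow transferred: Urn II has 5 green of 13, so P(green|yellow moved) = 5/13
By total probability: P(green) = 1/5*6/13 + 4/5*5/13 = 2/5

2/5


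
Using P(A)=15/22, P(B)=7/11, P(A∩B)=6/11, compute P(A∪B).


P(A∪B) = P(A) + P(B) - P(A∩B)
= 15/22 + 7/11 - 6/11 = 17/22

17/22


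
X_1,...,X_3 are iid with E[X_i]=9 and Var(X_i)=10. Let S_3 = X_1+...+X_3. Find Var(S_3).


By independence, Var(S_n) = n*Var(X_1) = 3*10 = 30

30


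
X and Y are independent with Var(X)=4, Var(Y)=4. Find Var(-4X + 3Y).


Independence => Cov(X,Y)=0
Var(-4X + 3Y) = (-4)^2*Var(X) + 3^2*Var(Y)
= 16*4 + 9*4 = 100

100


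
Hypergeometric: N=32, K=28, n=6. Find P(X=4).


P(X=4) = C(28,4)*C(4,2) / C(32,6)
= 20475*6 / 906192
= 122850/906192 = 975/7192

975/7192


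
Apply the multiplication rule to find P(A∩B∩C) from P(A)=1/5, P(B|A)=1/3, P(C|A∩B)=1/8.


P(A∩B∩C) = P(A) * P(B|A) * P(C|A∩B)
= 1/5 * 1/3 * 1/8
= 1/15 * 1/8 = 1/120

1/120


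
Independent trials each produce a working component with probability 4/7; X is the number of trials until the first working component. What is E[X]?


For geometric (trials until first success), E[X] = 1/p = 1/(4/7) = 7/4

7/4


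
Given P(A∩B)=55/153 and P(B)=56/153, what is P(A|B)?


P(A|B) = P(A∩B)/P(B) = (55/153)/(56/153) = 55/56

55/56


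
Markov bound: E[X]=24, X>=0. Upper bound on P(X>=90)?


Markov: P(X >= a) <= E[X]/a
P(X >= 90) <= 24/90 = 4/15

4/15


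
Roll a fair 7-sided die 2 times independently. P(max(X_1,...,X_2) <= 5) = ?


P(max <= 5) = P(all X_i <= 5) = (P(X_1 <= 5))^2
= (5/7)^2 = 25/49

25/49


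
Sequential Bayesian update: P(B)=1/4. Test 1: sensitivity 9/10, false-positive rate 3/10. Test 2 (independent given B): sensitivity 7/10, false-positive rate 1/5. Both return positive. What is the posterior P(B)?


After test 1: P(+) = 9/10*1/4 + 3/10*3/4 = 9/20
P(B|+) = (9/40)/(9/20) = 1/2
After test 2 (use post1 as new prior): P(+) = 7/10*1/2 + 1/5*1/2 = 9/20
P(B|+,+) = (7/20)/(9/20) = 7/9

7/9


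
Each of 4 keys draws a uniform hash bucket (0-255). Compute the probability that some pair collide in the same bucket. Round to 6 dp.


P(all different) = prod((256-i)/256 for i=0..3) = 0.976730
P(at least one match) = 1 - 0.976730 = 0.023270

0.023270


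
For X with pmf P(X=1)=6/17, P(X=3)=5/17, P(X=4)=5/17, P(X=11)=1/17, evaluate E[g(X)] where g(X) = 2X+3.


E[2X+3] = sum(g(x)*P(x))
= 5*6/17 + 9*5/17 + 11*5/17 + 25*1/17
= 155/17

155/17


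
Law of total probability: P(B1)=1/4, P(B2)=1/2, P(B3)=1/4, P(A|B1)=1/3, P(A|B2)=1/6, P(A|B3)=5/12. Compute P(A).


P(A) = P(A|B1)P(B1) + P(A|B2)P(B2) + P(A|B3)P(B3)
= 1/3*1/4 + 1/6*1/2 + 5/12*1/4
= 1/12 + 1/12 + 5/48 = 13/48

13/48


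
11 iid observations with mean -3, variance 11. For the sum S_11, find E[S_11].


E[S_n] = n*E[X_1] = 11*-3 = -33

-33


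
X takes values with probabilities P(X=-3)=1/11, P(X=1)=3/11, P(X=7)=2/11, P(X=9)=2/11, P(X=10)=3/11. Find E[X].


E[X] = sum(x * P(x))
= -3*1/11 + 1*3/11 + 7*2/11 + 9*2/11 + 10*3/11
= 62/11

62/11


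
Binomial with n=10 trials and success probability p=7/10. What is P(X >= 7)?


P(X>=7) = P(X=7) + P(X=8) + P(X=9) + P(X=10)
= 66706983/250000000 + 466948881/2000000000 + 121060821/1000000000 + 282475249/10000000000
= 406006699/625000000

406006699/625000000


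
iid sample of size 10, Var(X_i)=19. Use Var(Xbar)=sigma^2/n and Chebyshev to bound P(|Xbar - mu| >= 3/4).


Var(Xbar) = Var(X)/n = 19/10
Chebyshev: P(|Xbar-mu| >= 3/4) <= Var(Xbar)/(3/4)^2 = (19/10)/(9/16) = 152/45
Bound exceeds 1, so trivial bound: 1

1


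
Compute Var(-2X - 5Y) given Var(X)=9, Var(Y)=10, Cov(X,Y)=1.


Var(-2X - 5Y) = (-2)^2*Var(X) + (-5)^2*Var(Y) + 2*(-2)*(-5)*Cov(X,Y)
= 4*9 + 25*10 + 20*1
= 36 + 250 + 20 = 306

306


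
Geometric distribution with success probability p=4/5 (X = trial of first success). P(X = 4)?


P(X=4) = (1-p)^3 * p = (1/5)^3 * 4/5
= 1/125 * 4/5 = 4/625

4/625


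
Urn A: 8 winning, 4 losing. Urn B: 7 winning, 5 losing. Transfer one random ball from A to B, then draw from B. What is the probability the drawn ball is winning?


P(transfer winning) = 8/12 = 2/3; P(transfer losing) = 1/3
If winning transferred: Urn II has 8 winning of 13, so P(winning|winning moved) = 8/13
If losing transferred: Urn II has 7 winning of 13, so P(winning|losing moved) = 7/13
By total probability: P(winning) = 2/3*8/13 + 1/3*7/13 = 23/39

23/39


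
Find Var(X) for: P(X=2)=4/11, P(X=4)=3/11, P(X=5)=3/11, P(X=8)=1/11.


E[X] = 43/11, E[X^2] = 203/11
Var(X) = E[X^2] - (E[X])^2 = 203/11 - (43/11)^2 = 384/121

384/121


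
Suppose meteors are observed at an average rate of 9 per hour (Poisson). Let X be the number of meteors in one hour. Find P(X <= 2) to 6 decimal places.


P(X<=2) = e^(-9)*9^0/0! + e^(-9)*9^1/1! + e^(-9)*9^2/2!
≈ 0.0001234098 + 0.0011106882 + 0.0049980971
= 0.0062321951
≈ 0.006232

0.006232


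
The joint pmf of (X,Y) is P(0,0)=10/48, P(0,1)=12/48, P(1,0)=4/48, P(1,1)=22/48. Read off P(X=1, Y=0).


Read from table: P(X=1, Y=0) = 4/48 = 1/12

1/12


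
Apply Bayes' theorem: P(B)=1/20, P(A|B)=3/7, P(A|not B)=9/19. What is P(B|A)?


P(A) = P(A|B)P(B) + P(A|B')P(B') = 3/7*1/20 + 9/19*19/20 = 33/70
P(B|A) = P(A|B)P(B)/P(A) = (3/140)/(33/70) = 1/22

1/22


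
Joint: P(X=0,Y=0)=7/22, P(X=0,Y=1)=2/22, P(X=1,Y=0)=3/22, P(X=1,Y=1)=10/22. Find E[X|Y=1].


P(Y=1) = 12/22
E[X|Y=1] = (0*2 + 1*10)/12 = 10/12 = 5/6

5/6


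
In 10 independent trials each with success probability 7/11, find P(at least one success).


P(at least one) = 1 - P(none)
P(none) = (1 - 7/11)^10 = (4/11)^10 = 1048576/25937424601
P(at least one) = 1 - 1048576/25937424601 = 25936376025/25937424601

25936376025/25937424601


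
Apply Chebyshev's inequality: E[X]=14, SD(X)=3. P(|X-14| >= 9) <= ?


k = 9/3 = 3
Chebyshev: P(|X-mu| >= k*sigma) <= 1/k^2 = 1/3^2 = 1/9

1/9


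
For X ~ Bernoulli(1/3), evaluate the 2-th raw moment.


For Bernoulli: X in {0,1}
E[X^2] = 0^2*(1-1/3) + 1^2*1/3 = 1/3

1/3


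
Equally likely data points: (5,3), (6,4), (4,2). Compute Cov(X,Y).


E[X]=5, E[Y]=3, E[XY]=47/3
Cov(X,Y) = E[XY] - E[X]E[Y] = 47/3 - 5*3 = 2/3

2/3


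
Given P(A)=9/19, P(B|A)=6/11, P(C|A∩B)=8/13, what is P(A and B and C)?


P(A∩B∩C) = P(A) * P(B|A) * P(C|A∩B)
= 9/19 * 6/11 * 8/13
= 54/209 * 8/13 = 432/2717

432/2717


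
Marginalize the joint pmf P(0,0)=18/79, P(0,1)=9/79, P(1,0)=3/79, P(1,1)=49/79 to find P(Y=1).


P(Y=1) = P(0,1)+P(1,1) = 9/79 + 49/79 = 58/79

58/79


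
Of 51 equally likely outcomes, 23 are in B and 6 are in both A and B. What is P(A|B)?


P(A|B) = P(A∩B)/P(B) = (6/51)/(23/51) = 6/23

6/23


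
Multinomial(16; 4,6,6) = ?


16! = 20922789888000
Denominator: 4!=24 * 6!=720 * 6!=720
Coefficient = 20922789888000 / 12441600 = 1681680

1681680


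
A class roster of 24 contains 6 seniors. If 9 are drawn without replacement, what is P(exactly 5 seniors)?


P(X=5) = C(6,5)*C(18,4) / C(24,9)
= 6*3060 / 1307504
= 18360/1307504 = 135/9614

135/9614


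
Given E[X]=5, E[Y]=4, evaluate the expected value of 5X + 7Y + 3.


E[5X + 7Y + 3] = 5*E[X] + 7*E[Y] + 3
= (5)*(5) + (7)*(4) + (3)
= 25 + 28 + 3 = 56

56


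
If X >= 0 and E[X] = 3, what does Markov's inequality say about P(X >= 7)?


Markov: P(X >= a) <= E[X]/a
P(X >= 7) <= 3/7

3/7


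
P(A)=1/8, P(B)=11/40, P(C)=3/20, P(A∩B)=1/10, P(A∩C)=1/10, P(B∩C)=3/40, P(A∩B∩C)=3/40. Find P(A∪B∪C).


P(A∪B∪C) = P(A)+P(B)+P(C) - P(AB)-P(AC)-P(BC) + P(ABC)
= 1/8+11/40+3/20 - 1/10-1/10-3/40 + 3/40
= 7/20

7/20


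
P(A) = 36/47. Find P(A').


P(A') = 1 - P(A) = 1 - 36/47 = 11/47

11/47


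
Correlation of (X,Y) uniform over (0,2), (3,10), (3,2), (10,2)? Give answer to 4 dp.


Cov(X,Y) = -2.0000, Var(X) = 13.5000, Var(Y) = 12.0000
rho = Cov/(sqrt(VarX)*sqrt(VarY)) = -0.1571

-0.1571


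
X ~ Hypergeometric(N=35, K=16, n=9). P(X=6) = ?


P(X=6) = C(16,6)*C(19,3) / C(35,9)
= 8008*969 / 70607460
= 7759752/70607460 = 494/4495

494/4495


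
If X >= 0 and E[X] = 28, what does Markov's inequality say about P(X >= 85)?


Markov: P(X >= a) <= E[X]/a
P(X >= 85) <= 28/85

28/85


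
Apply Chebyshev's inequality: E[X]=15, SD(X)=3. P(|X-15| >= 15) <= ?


k = 15/3 = 5
Chebyshev: P(|X-mu| >= k*sigma) <= 1/k^2 = 1/5^2 = 1/25

1/25


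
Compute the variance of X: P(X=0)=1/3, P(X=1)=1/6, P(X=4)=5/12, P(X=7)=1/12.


E[X] = 29/12, E[X^2] = 131/12
Var(X) = E[X^2] - (E[X])^2 = 131/12 - (29/12)^2 = 731/144

731/144


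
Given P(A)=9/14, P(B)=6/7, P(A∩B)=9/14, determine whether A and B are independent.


P(A)*P(B) = 9/14*6/7 = 27/49
P(A∩B) = 9/14 != 27/49, so not independent

No, A and B are not independent


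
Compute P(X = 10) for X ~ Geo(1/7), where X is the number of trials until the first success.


P(X=10) = (1-p)^9 * p = (6/7)^9 * 1/7
= 10077696/40353607 * 1/7 = 10077696/282475249

10077696/282475249


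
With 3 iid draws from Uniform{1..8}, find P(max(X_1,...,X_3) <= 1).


P(max <= 1) = P(all X_i <= 1) = (P(X_1 <= 1))^3
= (1/8)^3 = 1/512

1/512


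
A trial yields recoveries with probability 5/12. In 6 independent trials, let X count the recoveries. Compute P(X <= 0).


P(X<=0) = P(X=0)
= 117649/2985984
= 117649/2985984

117649/2985984
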